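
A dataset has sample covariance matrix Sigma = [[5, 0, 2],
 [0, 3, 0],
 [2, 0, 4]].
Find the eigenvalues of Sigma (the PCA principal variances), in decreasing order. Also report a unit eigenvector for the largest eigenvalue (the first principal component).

Step 1 — characteristic polynomial p(λ) = det(λI - Sigma) = λ³ - tr·λ² + c_1·λ - det, where tr = trace, c_1 = sum of the principal 2×2 minors, det = det(Sigma):
  tr = 5 + 3 + 4 = 12,
  c_1 = (5·3 - (0)²) + (5·4 - (2)²) + (3·4 - (0)²) = 15 + 16 + 12 = 43,
  det = 5·(3·4 - (0)²) - (0)·((0)·4 - (0)·(2)) + (2)·((0)·(0) - 3·(2)) = 5·(12) - (0)·(0) + (2)·(-6) = 48.
  So p(λ) = λ³ - 12λ² + 43λ - 48.
Step 2 — look for an integer root (rational root theorem: any rational root is an integer divisor of 48). Testing λ = 3:
  p(3) = 27 - 108 + 129 - 48 = 0  ✓
  Dividing out (λ - 3): p(λ) = (λ - 3)(λ² - 9λ + 16).
Step 3 — remaining eigenvalues from the quadratic λ² - 9λ + 16 = 0:
  Δ = 9² - 4·16 = 81 - 64 = 17,  λ = (9 ± √17)/2 = (9 ± 4.1231)/2 ≈ 6.5616 or 2.4384.
  Sorted: λ_1 = 6.5616,  λ_2 = 3,  λ_3 = 2.4384  (check: sum = 12 = tr ✓).

Step 4 — unit eigenvector for λ_1 ≈ 6.5616: v spans the null space of (Sigma - λ_1 I), whose rows are
  r_1 = (-1.5616, 0, 2),  r_2 = (0, -3.5616, 0),  r_3 = (2, 0, -2.5616).
  v is orthogonal to every row, so take v ∝ r_1 × r_2 = ((0)·(0) - (2)·(-3.5616), (2)·(0) - (-1.5616)·(0), (-1.5616)·(-3.5616) - (0)·(0)) ≈ (7.1231, 0, 5.5616).
  Let u = (7.1231, 0, 5.5616).
  ||u|| = √((7.1231)² + (0)² + (5.5616)²) = √(81.6695) ≈ 9.0371,  v_1 = u/||u|| ≈ (0.7882, 0, 0.6154) (||v_1|| = 1).

λ_1 = 6.5616,  λ_2 = 3,  λ_3 = 2.4384;  v_1 ≈ (0.7882, 0, 0.6154)


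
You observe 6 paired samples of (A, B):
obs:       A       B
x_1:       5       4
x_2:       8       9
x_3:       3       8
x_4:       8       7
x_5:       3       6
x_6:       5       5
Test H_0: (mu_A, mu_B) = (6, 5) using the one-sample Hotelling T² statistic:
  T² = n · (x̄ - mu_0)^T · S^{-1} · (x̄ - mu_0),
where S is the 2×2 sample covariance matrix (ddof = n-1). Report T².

Step 1 — sample mean vector:
  mean(A) = (5 + 8 + 3 + 8 + 3 + 5) / 6 = 32/6 = 5.3333
  mean(B) = (4 + 9 + 8 + 7 + 6 + 5) / 6 = 39/6 = 6.5
  x̄ = (5.3333, 6.5),  deviation x̄ - mu_0 = (5.3333, 6.5) - (6, 5) = (-0.6667, 1.5).

Step 2 — sample covariance matrix, S[i,j] = (1/(n-1)) · Σ_k (x_{k,i} - mean_i) · (x_{k,j} - mean_j), divisor n-1 = 5:
  S[A,A] = ((-0.3333)·(-0.3333) + (2.6667)·(2.6667) + (-2.3333)·(-2.3333) + (2.6667)·(2.6667) + (-2.3333)·(-2.3333) + (-0.3333)·(-0.3333)) / 5 = 25.3333/5 = 5.0667
  S[A,B] = ((-0.3333)·(-2.5) + (2.6667)·(2.5) + (-2.3333)·(1.5) + (2.6667)·(0.5) + (-2.3333)·(-0.5) + (-0.3333)·(-1.5)) / 5 = 7/5 = 1.4
  S[B,B] = ((-2.5)·(-2.5) + (2.5)·(2.5) + (1.5)·(1.5) + (0.5)·(0.5) + (-0.5)·(-0.5) + (-1.5)·(-1.5)) / 5 = 17.5/5 = 3.5
  S = [[5.0667, 1.4],
 [1.4, 3.5]].

Step 3 — invert S. det(S) = 5.0667·3.5 - (1.4)² = 15.7733.
  S^{-1} = (1/det) · [[d, -b], [-b, a]] = [[0.2219, -0.0888],
 [-0.0888, 0.3212]].

Step 4 — quadratic form (x̄ - mu_0)^T · S^{-1} · (x̄ - mu_0):
  S^{-1} · (x̄ - mu_0) = (-0.2811, 0.541),
  (x̄ - mu_0)^T · [...] = (-0.6667)·(-0.2811) + (1.5)·(0.541) = 0.9989.

Step 5 — scale by n: T² = 6 · 0.9989 = 5.9932.

T² ≈ 5.9932


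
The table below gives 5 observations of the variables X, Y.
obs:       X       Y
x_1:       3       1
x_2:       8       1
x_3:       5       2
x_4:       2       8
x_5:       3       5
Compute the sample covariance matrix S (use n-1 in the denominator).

Step 1 — column means:
  mean(X) = (3 + 8 + 5 + 2 + 3) / 5 = 21/5 = 4.2
  mean(Y) = (1 + 1 + 2 + 8 + 5) / 5 = 17/5 = 3.4

Step 2 — sample covariance S[i,j] = (1/(n-1)) · Σ_k (x_{k,i} - mean_i) · (x_{k,j} - mean_j), with n-1 = 4.
  S[X,X] = ((-1.2)·(-1.2) + (3.8)·(3.8) + (0.8)·(0.8) + (-2.2)·(-2.2) + (-1.2)·(-1.2)) / 4 = 22.8/4 = 5.7
  S[X,Y] = ((-1.2)·(-2.4) + (3.8)·(-2.4) + (0.8)·(-1.4) + (-2.2)·(4.6) + (-1.2)·(1.6)) / 4 = -19.4/4 = -4.85
  S[Y,Y] = ((-2.4)·(-2.4) + (-2.4)·(-2.4) + (-1.4)·(-1.4) + (4.6)·(4.6) + (1.6)·(1.6)) / 4 = 37.2/4 = 9.3

S is symmetric (S[j,i] = S[i,j]). Assembling:

S = [[5.7, -4.85],
 [-4.85, 9.3]]


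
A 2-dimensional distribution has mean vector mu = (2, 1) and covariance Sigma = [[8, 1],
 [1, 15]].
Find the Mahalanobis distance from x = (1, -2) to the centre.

Step 1 — centre the observation: (x - mu) = (-1, -3).

Step 2 — invert Sigma. det(Sigma) = 8·15 - (1)² = 119.
  Sigma^{-1} = (1/det) · [[d, -b], [-b, a]] = [[0.1261, -0.0084],
 [-0.0084, 0.0672]].

Step 3 — form the quadratic (x - mu)^T · Sigma^{-1} · (x - mu):
  Sigma^{-1} · (x - mu) = (-0.1008, -0.1933).
  (x - mu)^T · [Sigma^{-1} · (x - mu)] = (-1)·(-0.1008) + (-3)·(-0.1933) = 0.6807.

Step 4 — take square root: d = √(0.6807) ≈ 0.825.

d(x, mu) = √(0.6807) ≈ 0.825


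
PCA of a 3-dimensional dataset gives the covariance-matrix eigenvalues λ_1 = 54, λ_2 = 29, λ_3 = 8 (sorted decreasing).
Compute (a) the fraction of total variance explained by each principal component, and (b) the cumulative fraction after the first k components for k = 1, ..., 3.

Step 1 — total variance = trace(Sigma) = Σ λ_i = 54 + 29 + 8 = 91.

Step 2 — fraction explained by component i = λ_i / Σ λ:
  PC1: 54/91 = 0.5934
  PC2: 29/91 = 0.3187
  PC3: 8/91 = 0.0879

Step 3 — cumulative fraction after k components = (λ_1 + ... + λ_k) / Σ λ:
  k = 1: 54/91 = 0.5934
  k = 2: (54 + 29)/91 = 83/91 = 0.9121
  k = 3: (54 + 29 + 8)/91 = 91/91 = 1

Summary (fraction, with percent):

explained: PC1 0.5934 (59.34%), PC2 0.3187 (31.87%), PC3 0.0879 (8.79%);  cumulative: 0.5934, 0.9121, 1


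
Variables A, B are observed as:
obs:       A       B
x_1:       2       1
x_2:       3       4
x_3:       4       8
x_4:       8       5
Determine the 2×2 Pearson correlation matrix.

Step 1 — column means:
  mean(A) = (2 + 3 + 4 + 8) / 4 = 17/4 = 4.25
  mean(B) = (1 + 4 + 8 + 5) / 4 = 18/4 = 4.5

Step 2 — sample variances and covariances s[i,j] = (1/(n-1)) · Σ_k (x_{k,i} - mean_i) · (x_{k,j} - mean_j), with n-1 = 3:
  s[A,A] = ((-2.25)·(-2.25) + (-1.25)·(-1.25) + (-0.25)·(-0.25) + (3.75)·(3.75)) / 3 = 20.75/3 = 6.9167
  s[A,B] = ((-2.25)·(-3.5) + (-1.25)·(-0.5) + (-0.25)·(3.5) + (3.75)·(0.5)) / 3 = 9.5/3 = 3.1667
  s[B,B] = ((-3.5)·(-3.5) + (-0.5)·(-0.5) + (3.5)·(3.5) + (0.5)·(0.5)) / 3 = 25/3 = 8.3333
  Sample standard deviations s_i = √(s[i,i]):
  s(A) = √(6.9167) = 2.63
  s(B) = √(8.3333) = 2.8868

Step 3 — r_{ij} = s_{ij} / (s_i · s_j):
  r[A,A] = 1 (diagonal).
  r[A,B] = 3.1667 / (2.63 · 2.8868) = 3.1667 / 7.592 = 0.4171
  r[B,B] = 1 (diagonal).

R is symmetric with unit diagonal. Assembling:

R = [[1, 0.4171],
 [0.4171, 1]]


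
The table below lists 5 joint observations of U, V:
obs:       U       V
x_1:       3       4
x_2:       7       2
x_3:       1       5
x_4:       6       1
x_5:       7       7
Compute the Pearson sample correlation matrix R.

Step 1 — column means:
  mean(U) = (3 + 7 + 1 + 6 + 7) / 5 = 24/5 = 4.8
  mean(V) = (4 + 2 + 5 + 1 + 7) / 5 = 19/5 = 3.8

Step 2 — sample variances and covariances s[i,j] = (1/(n-1)) · Σ_k (x_{k,i} - mean_i) · (x_{k,j} - mean_j), with n-1 = 4:
  s[U,U] = ((-1.8)·(-1.8) + (2.2)·(2.2) + (-3.8)·(-3.8) + (1.2)·(1.2) + (2.2)·(2.2)) / 4 = 28.8/4 = 7.2
  s[U,V] = ((-1.8)·(0.2) + (2.2)·(-1.8) + (-3.8)·(1.2) + (1.2)·(-2.8) + (2.2)·(3.2)) / 4 = -5.2/4 = -1.3
  s[V,V] = ((0.2)·(0.2) + (-1.8)·(-1.8) + (1.2)·(1.2) + (-2.8)·(-2.8) + (3.2)·(3.2)) / 4 = 22.8/4 = 5.7
  Sample standard deviations s_i = √(s[i,i]):
  s(U) = √(7.2) = 2.6833
  s(V) = √(5.7) = 2.3875

Step 3 — r_{ij} = s_{ij} / (s_i · s_j):
  r[U,U] = 1 (diagonal).
  r[U,V] = -1.3 / (2.6833 · 2.3875) = -1.3 / 6.4062 = -0.2029
  r[V,V] = 1 (diagonal).

R is symmetric with unit diagonal. Assembling:

R = [[1, -0.2029],
 [-0.2029, 1]]


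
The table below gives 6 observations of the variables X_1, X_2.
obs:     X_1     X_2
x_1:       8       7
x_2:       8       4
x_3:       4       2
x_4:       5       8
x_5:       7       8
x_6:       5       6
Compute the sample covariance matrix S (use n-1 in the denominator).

Step 1 — column means:
  mean(X_1) = (8 + 8 + 4 + 5 + 7 + 5) / 6 = 37/6 = 6.1667
  mean(X_2) = (7 + 4 + 2 + 8 + 8 + 6) / 6 = 35/6 = 5.8333

Step 2 — sample covariance S[i,j] = (1/(n-1)) · Σ_k (x_{k,i} - mean_i) · (x_{k,j} - mean_j), with n-1 = 5.
  S[X_1,X_1] = ((1.8333)·(1.8333) + (1.8333)·(1.8333) + (-2.1667)·(-2.1667) + (-1.1667)·(-1.1667) + (0.8333)·(0.8333) + (-1.1667)·(-1.1667)) / 5 = 14.8333/5 = 2.9667
  S[X_1,X_2] = ((1.8333)·(1.1667) + (1.8333)·(-1.8333) + (-2.1667)·(-3.8333) + (-1.1667)·(2.1667) + (0.8333)·(2.1667) + (-1.1667)·(0.1667)) / 5 = 6.1667/5 = 1.2333
  S[X_2,X_2] = ((1.1667)·(1.1667) + (-1.8333)·(-1.8333) + (-3.8333)·(-3.8333) + (2.1667)·(2.1667) + (2.1667)·(2.1667) + (0.1667)·(0.1667)) / 5 = 28.8333/5 = 5.7667

S is symmetric (S[j,i] = S[i,j]). Assembling:

S = [[2.9667, 1.2333],
 [1.2333, 5.7667]]


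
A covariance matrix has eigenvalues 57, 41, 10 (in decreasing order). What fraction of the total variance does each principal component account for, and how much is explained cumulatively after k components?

Step 1 — total variance = trace(Sigma) = Σ λ_i = 57 + 41 + 10 = 108.

Step 2 — fraction explained by component i = λ_i / Σ λ:
  PC1: 57/108 = 0.5278
  PC2: 41/108 = 0.3796
  PC3: 10/108 = 0.0926

Step 3 — cumulative fraction after k components = (λ_1 + ... + λ_k) / Σ λ:
  k = 1: 57/108 = 0.5278
  k = 2: (57 + 41)/108 = 98/108 = 0.9074
  k = 3: (57 + 41 + 10)/108 = 108/108 = 1

Summary (fraction, with percent):

explained: PC1 0.5278 (52.78%), PC2 0.3796 (37.96%), PC3 0.0926 (9.26%);  cumulative: 0.5278, 0.9074, 1


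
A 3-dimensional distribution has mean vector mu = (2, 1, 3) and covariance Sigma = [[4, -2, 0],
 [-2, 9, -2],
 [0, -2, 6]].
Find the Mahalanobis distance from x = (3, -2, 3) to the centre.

Step 1 — centre the observation: (x - mu) = (1, -3, 0).

Step 2 — invert Sigma (cofactor / det for 3×3, or solve directly):
  Sigma^{-1} = [[0.2841, 0.0682, 0.0227],
 [0.0682, 0.1364, 0.0455],
 [0.0227, 0.0455, 0.1818]].

Step 3 — form the quadratic (x - mu)^T · Sigma^{-1} · (x - mu):
  Sigma^{-1} · (x - mu) = (0.0795, -0.3409, -0.1136).
  (x - mu)^T · [Sigma^{-1} · (x - mu)] = (1)·(0.0795) + (-3)·(-0.3409) + (0)·(-0.1136) = 1.1023.

Step 4 — take square root: d = √(1.1023) ≈ 1.0499.

d(x, mu) = √(1.1023) ≈ 1.0499


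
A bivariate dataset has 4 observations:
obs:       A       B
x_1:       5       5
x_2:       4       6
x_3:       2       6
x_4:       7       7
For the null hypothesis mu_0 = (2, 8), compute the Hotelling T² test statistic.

Step 1 — sample mean vector:
  mean(A) = (5 + 4 + 2 + 7) / 4 = 18/4 = 4.5
  mean(B) = (5 + 6 + 6 + 7) / 4 = 24/4 = 6
  x̄ = (4.5, 6),  deviation x̄ - mu_0 = (4.5, 6) - (2, 8) = (2.5, -2).

Step 2 — sample covariance matrix, S[i,j] = (1/(n-1)) · Σ_k (x_{k,i} - mean_i) · (x_{k,j} - mean_j), divisor n-1 = 3:
  S[A,A] = ((0.5)·(0.5) + (-0.5)·(-0.5) + (-2.5)·(-2.5) + (2.5)·(2.5)) / 3 = 13/3 = 4.3333
  S[A,B] = ((0.5)·(-1) + (-0.5)·(0) + (-2.5)·(0) + (2.5)·(1)) / 3 = 2/3 = 0.6667
  S[B,B] = ((-1)·(-1) + (0)·(0) + (0)·(0) + (1)·(1)) / 3 = 2/3 = 0.6667
  S = [[4.3333, 0.6667],
 [0.6667, 0.6667]].

Step 3 — invert S. det(S) = 4.3333·0.6667 - (0.6667)² = 2.4444.
  S^{-1} = (1/det) · [[d, -b], [-b, a]] = [[0.2727, -0.2727],
 [-0.2727, 1.7727]].

Step 4 — quadratic form (x̄ - mu_0)^T · S^{-1} · (x̄ - mu_0):
  S^{-1} · (x̄ - mu_0) = (1.2273, -4.2273),
  (x̄ - mu_0)^T · [...] = (2.5)·(1.2273) + (-2)·(-4.2273) = 11.5227.

Step 5 — scale by n: T² = 4 · 11.5227 = 46.0909.

T² ≈ 46.0909


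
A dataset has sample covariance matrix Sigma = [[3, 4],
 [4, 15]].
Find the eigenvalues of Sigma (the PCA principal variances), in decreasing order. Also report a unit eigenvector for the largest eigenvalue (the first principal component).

Step 1 — characteristic polynomial of 2×2 Sigma:
  det(Sigma - λI) = λ² - trace · λ + det = 0.
  trace = 3 + 15 = 18, det = 3·15 - (4)² = 29.
Step 2 — discriminant:
  Δ = trace² - 4·det = 324 - 116 = 208.
Step 3 — eigenvalues:
  λ = (trace ± √Δ)/2 = (18 ± 14.4222)/2,
  λ_1 = 16.2111,  λ_2 = 1.7889.

Step 4 — unit eigenvector for λ_1: solve (Sigma - λ_1 I)v = 0. First row:
  (3 - 16.2111)·v_x + (4)·v_y = 0, i.e. (-13.2111)·v_x + (4)·v_y = 0,
  so v ∝ (b, λ_1 - a) = (4, 13.2111) = u.
  ||u|| = √((4)² + (13.2111)²) = √(190.5332) ≈ 13.8034,
  v_1 = u/||u|| ≈ (0.2898, 0.9571) (||v_1|| = 1).

λ_1 = 16.2111,  λ_2 = 1.7889;  v_1 ≈ (0.2898, 0.9571)


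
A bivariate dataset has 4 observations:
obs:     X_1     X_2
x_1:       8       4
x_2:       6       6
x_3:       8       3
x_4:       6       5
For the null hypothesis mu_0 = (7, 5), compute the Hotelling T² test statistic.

Step 1 — sample mean vector:
  mean(X_1) = (8 + 6 + 8 + 6) / 4 = 28/4 = 7
  mean(X_2) = (4 + 6 + 3 + 5) / 4 = 18/4 = 4.5
  x̄ = (7, 4.5),  deviation x̄ - mu_0 = (7, 4.5) - (7, 5) = (0, -0.5).

Step 2 — sample covariance matrix, S[i,j] = (1/(n-1)) · Σ_k (x_{k,i} - mean_i) · (x_{k,j} - mean_j), divisor n-1 = 3:
  S[X_1,X_1] = ((1)·(1) + (-1)·(-1) + (1)·(1) + (-1)·(-1)) / 3 = 4/3 = 1.3333
  S[X_1,X_2] = ((1)·(-0.5) + (-1)·(1.5) + (1)·(-1.5) + (-1)·(0.5)) / 3 = -4/3 = -1.3333
  S[X_2,X_2] = ((-0.5)·(-0.5) + (1.5)·(1.5) + (-1.5)·(-1.5) + (0.5)·(0.5)) / 3 = 5/3 = 1.6667
  S = [[1.3333, -1.3333],
 [-1.3333, 1.6667]].

Step 3 — invert S. det(S) = 1.3333·1.6667 - (-1.3333)² = 0.4444.
  S^{-1} = (1/det) · [[d, -b], [-b, a]] = [[3.75, 3],
 [3, 3]].

Step 4 — quadratic form (x̄ - mu_0)^T · S^{-1} · (x̄ - mu_0):
  S^{-1} · (x̄ - mu_0) = (-1.5, -1.5),
  (x̄ - mu_0)^T · [...] = (0)·(-1.5) + (-0.5)·(-1.5) = 0.75.

Step 5 — scale by n: T² = 4 · 0.75 = 3.

T² ≈ 3


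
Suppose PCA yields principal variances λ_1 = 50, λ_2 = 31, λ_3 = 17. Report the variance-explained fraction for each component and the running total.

Step 1 — total variance = trace(Sigma) = Σ λ_i = 50 + 31 + 17 = 98.

Step 2 — fraction explained by component i = λ_i / Σ λ:
  PC1: 50/98 = 0.5102
  PC2: 31/98 = 0.3163
  PC3: 17/98 = 0.1735

Step 3 — cumulative fraction after k components = (λ_1 + ... + λ_k) / Σ λ:
  k = 1: 50/98 = 0.5102
  k = 2: (50 + 31)/98 = 81/98 = 0.8265
  k = 3: (50 + 31 + 17)/98 = 98/98 = 1

Summary (fraction, with percent):

explained: PC1 0.5102 (51.02%), PC2 0.3163 (31.63%), PC3 0.1735 (17.35%);  cumulative: 0.5102, 0.8265, 1


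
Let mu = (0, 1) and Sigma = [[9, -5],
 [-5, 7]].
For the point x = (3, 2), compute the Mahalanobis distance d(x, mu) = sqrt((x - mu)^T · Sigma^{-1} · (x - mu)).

Step 1 — centre the observation: (x - mu) = (3, 1).

Step 2 — invert Sigma. det(Sigma) = 9·7 - (-5)² = 38.
  Sigma^{-1} = (1/det) · [[d, -b], [-b, a]] = [[0.1842, 0.1316],
 [0.1316, 0.2368]].

Step 3 — form the quadratic (x - mu)^T · Sigma^{-1} · (x - mu):
  Sigma^{-1} · (x - mu) = (0.6842, 0.6316).
  (x - mu)^T · [Sigma^{-1} · (x - mu)] = (3)·(0.6842) + (1)·(0.6316) = 2.6842.

Step 4 — take square root: d = √(2.6842) ≈ 1.6384.

d(x, mu) = √(2.6842) ≈ 1.6384


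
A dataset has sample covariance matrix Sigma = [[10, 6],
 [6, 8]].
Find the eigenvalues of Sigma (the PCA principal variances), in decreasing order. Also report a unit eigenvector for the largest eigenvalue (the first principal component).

Step 1 — characteristic polynomial of 2×2 Sigma:
  det(Sigma - λI) = λ² - trace · λ + det = 0.
  trace = 10 + 8 = 18, det = 10·8 - (6)² = 44.
Step 2 — discriminant:
  Δ = trace² - 4·det = 324 - 176 = 148.
Step 3 — eigenvalues:
  λ = (trace ± √Δ)/2 = (18 ± 12.1655)/2,
  λ_1 = 15.0828,  λ_2 = 2.9172.

Step 4 — unit eigenvector for λ_1: solve (Sigma - λ_1 I)v = 0. First row:
  (10 - 15.0828)·v_x + (6)·v_y = 0, i.e. (-5.0828)·v_x + (6)·v_y = 0,
  so v ∝ (b, λ_1 - a) = (6, 5.0828) = u.
  ||u|| = √((6)² + (5.0828)²) = √(61.8345) ≈ 7.8635,
  v_1 = u/||u|| ≈ (0.763, 0.6464) (||v_1|| = 1).

λ_1 = 15.0828,  λ_2 = 2.9172;  v_1 ≈ (0.763, 0.6464)


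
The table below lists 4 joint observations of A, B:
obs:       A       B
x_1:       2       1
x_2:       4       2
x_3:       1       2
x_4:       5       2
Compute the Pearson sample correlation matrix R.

Step 1 — column means:
  mean(A) = (2 + 4 + 1 + 5) / 4 = 12/4 = 3
  mean(B) = (1 + 2 + 2 + 2) / 4 = 7/4 = 1.75

Step 2 — sample variances and covariances s[i,j] = (1/(n-1)) · Σ_k (x_{k,i} - mean_i) · (x_{k,j} - mean_j), with n-1 = 3:
  s[A,A] = ((-1)·(-1) + (1)·(1) + (-2)·(-2) + (2)·(2)) / 3 = 10/3 = 3.3333
  s[A,B] = ((-1)·(-0.75) + (1)·(0.25) + (-2)·(0.25) + (2)·(0.25)) / 3 = 1/3 = 0.3333
  s[B,B] = ((-0.75)·(-0.75) + (0.25)·(0.25) + (0.25)·(0.25) + (0.25)·(0.25)) / 3 = 0.75/3 = 0.25
  Sample standard deviations s_i = √(s[i,i]):
  s(A) = √(3.3333) = 1.8257
  s(B) = √(0.25) = 0.5

Step 3 — r_{ij} = s_{ij} / (s_i · s_j):
  r[A,A] = 1 (diagonal).
  r[A,B] = 0.3333 / (1.8257 · 0.5) = 0.3333 / 0.9129 = 0.3651
  r[B,B] = 1 (diagonal).

R is symmetric with unit diagonal. Assembling:

R = [[1, 0.3651],
 [0.3651, 1]]


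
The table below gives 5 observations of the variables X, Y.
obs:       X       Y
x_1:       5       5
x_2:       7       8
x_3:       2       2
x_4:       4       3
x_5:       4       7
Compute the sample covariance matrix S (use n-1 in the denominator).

Step 1 — column means:
  mean(X) = (5 + 7 + 2 + 4 + 4) / 5 = 22/5 = 4.4
  mean(Y) = (5 + 8 + 2 + 3 + 7) / 5 = 25/5 = 5

Step 2 — sample covariance S[i,j] = (1/(n-1)) · Σ_k (x_{k,i} - mean_i) · (x_{k,j} - mean_j), with n-1 = 4.
  S[X,X] = ((0.6)·(0.6) + (2.6)·(2.6) + (-2.4)·(-2.4) + (-0.4)·(-0.4) + (-0.4)·(-0.4)) / 4 = 13.2/4 = 3.3
  S[X,Y] = ((0.6)·(0) + (2.6)·(3) + (-2.4)·(-3) + (-0.4)·(-2) + (-0.4)·(2)) / 4 = 15/4 = 3.75
  S[Y,Y] = ((0)·(0) + (3)·(3) + (-3)·(-3) + (-2)·(-2) + (2)·(2)) / 4 = 26/4 = 6.5

S is symmetric (S[j,i] = S[i,j]). Assembling:

S = [[3.3, 3.75],
 [3.75, 6.5]]


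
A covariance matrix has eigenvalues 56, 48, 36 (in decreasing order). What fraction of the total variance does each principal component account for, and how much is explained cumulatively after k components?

Step 1 — total variance = trace(Sigma) = Σ λ_i = 56 + 48 + 36 = 140.

Step 2 — fraction explained by component i = λ_i / Σ λ:
  PC1: 56/140 = 0.4
  PC2: 48/140 = 0.3429
  PC3: 36/140 = 0.2571

Step 3 — cumulative fraction after k components = (λ_1 + ... + λ_k) / Σ λ:
  k = 1: 56/140 = 0.4
  k = 2: (56 + 48)/140 = 104/140 = 0.7429
  k = 3: (56 + 48 + 36)/140 = 140/140 = 1

Summary (fraction, with percent):

explained: PC1 0.4 (40%), PC2 0.3429 (34.29%), PC3 0.2571 (25.71%);  cumulative: 0.4, 0.7429, 1


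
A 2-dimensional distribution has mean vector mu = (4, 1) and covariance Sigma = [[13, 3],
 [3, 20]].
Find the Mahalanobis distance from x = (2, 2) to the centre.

Step 1 — centre the observation: (x - mu) = (-2, 1).

Step 2 — invert Sigma. det(Sigma) = 13·20 - (3)² = 251.
  Sigma^{-1} = (1/det) · [[d, -b], [-b, a]] = [[0.0797, -0.012],
 [-0.012, 0.0518]].

Step 3 — form the quadratic (x - mu)^T · Sigma^{-1} · (x - mu):
  Sigma^{-1} · (x - mu) = (-0.1713, 0.0757).
  (x - mu)^T · [Sigma^{-1} · (x - mu)] = (-2)·(-0.1713) + (1)·(0.0757) = 0.4183.

Step 4 — take square root: d = √(0.4183) ≈ 0.6468.

d(x, mu) = √(0.4183) ≈ 0.6468


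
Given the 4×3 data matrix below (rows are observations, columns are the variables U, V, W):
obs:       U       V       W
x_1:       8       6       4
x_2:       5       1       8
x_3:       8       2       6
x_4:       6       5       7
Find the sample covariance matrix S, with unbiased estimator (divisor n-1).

Step 1 — column means:
  mean(U) = (8 + 5 + 8 + 6) / 4 = 27/4 = 6.75
  mean(V) = (6 + 1 + 2 + 5) / 4 = 14/4 = 3.5
  mean(W) = (4 + 8 + 6 + 7) / 4 = 25/4 = 6.25

Step 2 — sample covariance S[i,j] = (1/(n-1)) · Σ_k (x_{k,i} - mean_i) · (x_{k,j} - mean_j), with n-1 = 3.
  S[U,U] = ((1.25)·(1.25) + (-1.75)·(-1.75) + (1.25)·(1.25) + (-0.75)·(-0.75)) / 3 = 6.75/3 = 2.25
  S[U,V] = ((1.25)·(2.5) + (-1.75)·(-2.5) + (1.25)·(-1.5) + (-0.75)·(1.5)) / 3 = 4.5/3 = 1.5
  S[U,W] = ((1.25)·(-2.25) + (-1.75)·(1.75) + (1.25)·(-0.25) + (-0.75)·(0.75)) / 3 = -6.75/3 = -2.25
  S[V,V] = ((2.5)·(2.5) + (-2.5)·(-2.5) + (-1.5)·(-1.5) + (1.5)·(1.5)) / 3 = 17/3 = 5.6667
  S[V,W] = ((2.5)·(-2.25) + (-2.5)·(1.75) + (-1.5)·(-0.25) + (1.5)·(0.75)) / 3 = -8.5/3 = -2.8333
  S[W,W] = ((-2.25)·(-2.25) + (1.75)·(1.75) + (-0.25)·(-0.25) + (0.75)·(0.75)) / 3 = 8.75/3 = 2.9167

S is symmetric (S[j,i] = S[i,j]). Assembling:

S = [[2.25, 1.5, -2.25],
 [1.5, 5.6667, -2.8333],
 [-2.25, -2.8333, 2.9167]]


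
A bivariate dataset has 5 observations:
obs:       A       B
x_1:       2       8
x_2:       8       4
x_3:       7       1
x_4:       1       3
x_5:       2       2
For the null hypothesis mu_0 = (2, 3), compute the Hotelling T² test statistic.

Step 1 — sample mean vector:
  mean(A) = (2 + 8 + 7 + 1 + 2) / 5 = 20/5 = 4
  mean(B) = (8 + 4 + 1 + 3 + 2) / 5 = 18/5 = 3.6
  x̄ = (4, 3.6),  deviation x̄ - mu_0 = (4, 3.6) - (2, 3) = (2, 0.6).

Step 2 — sample covariance matrix, S[i,j] = (1/(n-1)) · Σ_k (x_{k,i} - mean_i) · (x_{k,j} - mean_j), divisor n-1 = 4:
  S[A,A] = ((-2)·(-2) + (4)·(4) + (3)·(3) + (-3)·(-3) + (-2)·(-2)) / 4 = 42/4 = 10.5
  S[A,B] = ((-2)·(4.4) + (4)·(0.4) + (3)·(-2.6) + (-3)·(-0.6) + (-2)·(-1.6)) / 4 = -10/4 = -2.5
  S[B,B] = ((4.4)·(4.4) + (0.4)·(0.4) + (-2.6)·(-2.6) + (-0.6)·(-0.6) + (-1.6)·(-1.6)) / 4 = 29.2/4 = 7.3
  S = [[10.5, -2.5],
 [-2.5, 7.3]].

Step 3 — invert S. det(S) = 10.5·7.3 - (-2.5)² = 70.4.
  S^{-1} = (1/det) · [[d, -b], [-b, a]] = [[0.1037, 0.0355],
 [0.0355, 0.1491]].

Step 4 — quadratic form (x̄ - mu_0)^T · S^{-1} · (x̄ - mu_0):
  S^{-1} · (x̄ - mu_0) = (0.2287, 0.1605),
  (x̄ - mu_0)^T · [...] = (2)·(0.2287) + (0.6)·(0.1605) = 0.5537.

Step 5 — scale by n: T² = 5 · 0.5537 = 2.7685.

T² ≈ 2.7685


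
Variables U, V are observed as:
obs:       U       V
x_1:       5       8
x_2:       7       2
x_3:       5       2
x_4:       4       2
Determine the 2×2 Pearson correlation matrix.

Step 1 — column means:
  mean(U) = (5 + 7 + 5 + 4) / 4 = 21/4 = 5.25
  mean(V) = (8 + 2 + 2 + 2) / 4 = 14/4 = 3.5

Step 2 — sample variances and covariances s[i,j] = (1/(n-1)) · Σ_k (x_{k,i} - mean_i) · (x_{k,j} - mean_j), with n-1 = 3:
  s[U,U] = ((-0.25)·(-0.25) + (1.75)·(1.75) + (-0.25)·(-0.25) + (-1.25)·(-1.25)) / 3 = 4.75/3 = 1.5833
  s[U,V] = ((-0.25)·(4.5) + (1.75)·(-1.5) + (-0.25)·(-1.5) + (-1.25)·(-1.5)) / 3 = -1.5/3 = -0.5
  s[V,V] = ((4.5)·(4.5) + (-1.5)·(-1.5) + (-1.5)·(-1.5) + (-1.5)·(-1.5)) / 3 = 27/3 = 9
  Sample standard deviations s_i = √(s[i,i]):
  s(U) = √(1.5833) = 1.2583
  s(V) = √(9) = 3

Step 3 — r_{ij} = s_{ij} / (s_i · s_j):
  r[U,U] = 1 (diagonal).
  r[U,V] = -0.5 / (1.2583 · 3) = -0.5 / 3.7749 = -0.1325
  r[V,V] = 1 (diagonal).

R is symmetric with unit diagonal. Assembling:

R = [[1, -0.1325],
 [-0.1325, 1]]


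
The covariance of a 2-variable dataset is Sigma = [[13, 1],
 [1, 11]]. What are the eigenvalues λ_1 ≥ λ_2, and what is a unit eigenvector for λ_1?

Step 1 — characteristic polynomial of 2×2 Sigma:
  det(Sigma - λI) = λ² - trace · λ + det = 0.
  trace = 13 + 11 = 24, det = 13·11 - (1)² = 142.
Step 2 — discriminant:
  Δ = trace² - 4·det = 576 - 568 = 8.
Step 3 — eigenvalues:
  λ = (trace ± √Δ)/2 = (24 ± 2.8284)/2,
  λ_1 = 13.4142,  λ_2 = 10.5858.

Step 4 — unit eigenvector for λ_1: solve (Sigma - λ_1 I)v = 0. First row:
  (13 - 13.4142)·v_x + (1)·v_y = 0, i.e. (-0.4142)·v_x + (1)·v_y = 0,
  so v ∝ (b, λ_1 - a) = (1, 0.4142) = u.
  ||u|| = √((1)² + (0.4142)²) = √(1.1716) ≈ 1.0824,
  v_1 = u/||u|| ≈ (0.9239, 0.3827) (||v_1|| = 1).

λ_1 = 13.4142,  λ_2 = 10.5858;  v_1 ≈ (0.9239, 0.3827)


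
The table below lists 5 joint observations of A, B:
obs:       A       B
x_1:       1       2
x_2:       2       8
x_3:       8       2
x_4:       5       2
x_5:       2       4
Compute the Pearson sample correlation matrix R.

Step 1 — column means:
  mean(A) = (1 + 2 + 8 + 5 + 2) / 5 = 18/5 = 3.6
  mean(B) = (2 + 8 + 2 + 2 + 4) / 5 = 18/5 = 3.6

Step 2 — sample variances and covariances s[i,j] = (1/(n-1)) · Σ_k (x_{k,i} - mean_i) · (x_{k,j} - mean_j), with n-1 = 4:
  s[A,A] = ((-2.6)·(-2.6) + (-1.6)·(-1.6) + (4.4)·(4.4) + (1.4)·(1.4) + (-1.6)·(-1.6)) / 4 = 33.2/4 = 8.3
  s[A,B] = ((-2.6)·(-1.6) + (-1.6)·(4.4) + (4.4)·(-1.6) + (1.4)·(-1.6) + (-1.6)·(0.4)) / 4 = -12.8/4 = -3.2
  s[B,B] = ((-1.6)·(-1.6) + (4.4)·(4.4) + (-1.6)·(-1.6) + (-1.6)·(-1.6) + (0.4)·(0.4)) / 4 = 27.2/4 = 6.8
  Sample standard deviations s_i = √(s[i,i]):
  s(A) = √(8.3) = 2.881
  s(B) = √(6.8) = 2.6077

Step 3 — r_{ij} = s_{ij} / (s_i · s_j):
  r[A,A] = 1 (diagonal).
  r[A,B] = -3.2 / (2.881 · 2.6077) = -3.2 / 7.5127 = -0.4259
  r[B,B] = 1 (diagonal).

R is symmetric with unit diagonal. Assembling:

R = [[1, -0.4259],
 [-0.4259, 1]]


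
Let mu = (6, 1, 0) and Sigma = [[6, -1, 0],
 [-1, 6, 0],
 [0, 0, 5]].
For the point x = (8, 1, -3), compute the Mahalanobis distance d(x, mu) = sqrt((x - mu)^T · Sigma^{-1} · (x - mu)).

Step 1 — centre the observation: (x - mu) = (2, 0, -3).

Step 2 — invert Sigma (cofactor / det for 3×3, or solve directly):
  Sigma^{-1} = [[0.1714, 0.0286, 0],
 [0.0286, 0.1714, 0],
 [0, 0, 0.2]].

Step 3 — form the quadratic (x - mu)^T · Sigma^{-1} · (x - mu):
  Sigma^{-1} · (x - mu) = (0.3429, 0.0571, -0.6).
  (x - mu)^T · [Sigma^{-1} · (x - mu)] = (2)·(0.3429) + (0)·(0.0571) + (-3)·(-0.6) = 2.4857.

Step 4 — take square root: d = √(2.4857) ≈ 1.5766.

d(x, mu) = √(2.4857) ≈ 1.5766


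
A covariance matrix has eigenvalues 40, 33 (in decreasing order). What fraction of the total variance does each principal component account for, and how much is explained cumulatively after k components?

Step 1 — total variance = trace(Sigma) = Σ λ_i = 40 + 33 = 73.

Step 2 — fraction explained by component i = λ_i / Σ λ:
  PC1: 40/73 = 0.5479
  PC2: 33/73 = 0.4521

Step 3 — cumulative fraction after k components = (λ_1 + ... + λ_k) / Σ λ:
  k = 1: 40/73 = 0.5479
  k = 2: (40 + 33)/73 = 73/73 = 1

Summary (fraction, with percent):

explained: PC1 0.5479 (54.79%), PC2 0.4521 (45.21%);  cumulative: 0.5479, 1


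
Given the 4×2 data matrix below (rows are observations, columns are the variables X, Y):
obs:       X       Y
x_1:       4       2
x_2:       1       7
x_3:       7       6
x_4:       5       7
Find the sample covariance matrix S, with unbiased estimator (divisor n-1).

Step 1 — column means:
  mean(X) = (4 + 1 + 7 + 5) / 4 = 17/4 = 4.25
  mean(Y) = (2 + 7 + 6 + 7) / 4 = 22/4 = 5.5

Step 2 — sample covariance S[i,j] = (1/(n-1)) · Σ_k (x_{k,i} - mean_i) · (x_{k,j} - mean_j), with n-1 = 3.
  S[X,X] = ((-0.25)·(-0.25) + (-3.25)·(-3.25) + (2.75)·(2.75) + (0.75)·(0.75)) / 3 = 18.75/3 = 6.25
  S[X,Y] = ((-0.25)·(-3.5) + (-3.25)·(1.5) + (2.75)·(0.5) + (0.75)·(1.5)) / 3 = -1.5/3 = -0.5
  S[Y,Y] = ((-3.5)·(-3.5) + (1.5)·(1.5) + (0.5)·(0.5) + (1.5)·(1.5)) / 3 = 17/3 = 5.6667

S is symmetric (S[j,i] = S[i,j]). Assembling:

S = [[6.25, -0.5],
 [-0.5, 5.6667]]


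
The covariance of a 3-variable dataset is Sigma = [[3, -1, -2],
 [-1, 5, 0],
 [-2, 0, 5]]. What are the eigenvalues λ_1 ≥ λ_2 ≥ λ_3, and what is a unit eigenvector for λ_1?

Step 1 — characteristic polynomial p(λ) = det(λI - Sigma) = λ³ - tr·λ² + c_1·λ - det, where tr = trace, c_1 = sum of the principal 2×2 minors, det = det(Sigma):
  tr = 3 + 5 + 5 = 13,
  c_1 = (3·5 - (-1)²) + (3·5 - (-2)²) + (5·5 - (0)²) = 14 + 11 + 25 = 50,
  det = 3·(5·5 - (0)²) - (-1)·((-1)·5 - (0)·(-2)) + (-2)·((-1)·(0) - 5·(-2)) = 3·(25) - (-1)·(-5) + (-2)·(10) = 50.
  So p(λ) = λ³ - 13λ² + 50λ - 50.
Step 2 — look for an integer root (rational root theorem: any rational root is an integer divisor of 50). Testing λ = 5:
  p(5) = 125 - 325 + 250 - 50 = 0  ✓
  Dividing out (λ - 5): p(λ) = (λ - 5)(λ² - 8λ + 10).
Step 3 — remaining eigenvalues from the quadratic λ² - 8λ + 10 = 0:
  Δ = 8² - 4·10 = 64 - 40 = 24,  λ = (8 ± √24)/2 = (8 ± 4.899)/2 ≈ 6.4495 or 1.5505.
  Sorted: λ_1 = 6.4495,  λ_2 = 5,  λ_3 = 1.5505  (check: sum = 13 = tr ✓).

Step 4 — unit eigenvector for λ_1 ≈ 6.4495: v spans the null space of (Sigma - λ_1 I), whose rows are
  r_1 = (-3.4495, -1, -2),  r_2 = (-1, -1.4495, 0),  r_3 = (-2, 0, -1.4495).
  v is orthogonal to every row, so take v ∝ r_1 × r_2 = ((-1)·(0) - (-2)·(-1.4495), (-2)·(-1) - (-3.4495)·(0), (-3.4495)·(-1.4495) - (-1)·(-1)) ≈ (-2.899, 2, 4).
  Rescale (multiply by -1 so the first nonzero entry is positive): u = (2.899, -2, -4).
  ||u|| = √((2.899)² + (-2)² + (-4)²) = √(28.4041) ≈ 5.3295,  v_1 = u/||u|| ≈ (0.5439, -0.3753, -0.7505) (||v_1|| = 1).

λ_1 = 6.4495,  λ_2 = 5,  λ_3 = 1.5505;  v_1 ≈ (0.5439, -0.3753, -0.7505)


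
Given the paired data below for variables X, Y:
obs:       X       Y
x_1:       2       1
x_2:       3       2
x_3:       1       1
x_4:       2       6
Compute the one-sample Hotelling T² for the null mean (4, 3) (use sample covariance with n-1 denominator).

Step 1 — sample mean vector:
  mean(X) = (2 + 3 + 1 + 2) / 4 = 8/4 = 2
  mean(Y) = (1 + 2 + 1 + 6) / 4 = 10/4 = 2.5
  x̄ = (2, 2.5),  deviation x̄ - mu_0 = (2, 2.5) - (4, 3) = (-2, -0.5).

Step 2 — sample covariance matrix, S[i,j] = (1/(n-1)) · Σ_k (x_{k,i} - mean_i) · (x_{k,j} - mean_j), divisor n-1 = 3:
  S[X,X] = ((0)·(0) + (1)·(1) + (-1)·(-1) + (0)·(0)) / 3 = 2/3 = 0.6667
  S[X,Y] = ((0)·(-1.5) + (1)·(-0.5) + (-1)·(-1.5) + (0)·(3.5)) / 3 = 1/3 = 0.3333
  S[Y,Y] = ((-1.5)·(-1.5) + (-0.5)·(-0.5) + (-1.5)·(-1.5) + (3.5)·(3.5)) / 3 = 17/3 = 5.6667
  S = [[0.6667, 0.3333],
 [0.3333, 5.6667]].

Step 3 — invert S. det(S) = 0.6667·5.6667 - (0.3333)² = 3.6667.
  S^{-1} = (1/det) · [[d, -b], [-b, a]] = [[1.5455, -0.0909],
 [-0.0909, 0.1818]].

Step 4 — quadratic form (x̄ - mu_0)^T · S^{-1} · (x̄ - mu_0):
  S^{-1} · (x̄ - mu_0) = (-3.0455, 0.0909),
  (x̄ - mu_0)^T · [...] = (-2)·(-3.0455) + (-0.5)·(0.0909) = 6.0455.

Step 5 — scale by n: T² = 4 · 6.0455 = 24.1818.

T² ≈ 24.1818


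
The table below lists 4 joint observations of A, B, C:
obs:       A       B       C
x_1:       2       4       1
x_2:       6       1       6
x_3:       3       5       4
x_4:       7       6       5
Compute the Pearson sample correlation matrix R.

Step 1 — column means:
  mean(A) = (2 + 6 + 3 + 7) / 4 = 18/4 = 4.5
  mean(B) = (4 + 1 + 5 + 6) / 4 = 16/4 = 4
  mean(C) = (1 + 6 + 4 + 5) / 4 = 16/4 = 4

Step 2 — sample variances and covariances s[i,j] = (1/(n-1)) · Σ_k (x_{k,i} - mean_i) · (x_{k,j} - mean_j), with n-1 = 3:
  s[A,A] = ((-2.5)·(-2.5) + (1.5)·(1.5) + (-1.5)·(-1.5) + (2.5)·(2.5)) / 3 = 17/3 = 5.6667
  s[A,B] = ((-2.5)·(0) + (1.5)·(-3) + (-1.5)·(1) + (2.5)·(2)) / 3 = -1/3 = -0.3333
  s[A,C] = ((-2.5)·(-3) + (1.5)·(2) + (-1.5)·(0) + (2.5)·(1)) / 3 = 13/3 = 4.3333
  s[B,B] = ((0)·(0) + (-3)·(-3) + (1)·(1) + (2)·(2)) / 3 = 14/3 = 4.6667
  s[B,C] = ((0)·(-3) + (-3)·(2) + (1)·(0) + (2)·(1)) / 3 = -4/3 = -1.3333
  s[C,C] = ((-3)·(-3) + (2)·(2) + (0)·(0) + (1)·(1)) / 3 = 14/3 = 4.6667
  Sample standard deviations s_i = √(s[i,i]):
  s(A) = √(5.6667) = 2.3805
  s(B) = √(4.6667) = 2.1602
  s(C) = √(4.6667) = 2.1602

Step 3 — r_{ij} = s_{ij} / (s_i · s_j):
  r[A,A] = 1 (diagonal).
  r[A,B] = -0.3333 / (2.3805 · 2.1602) = -0.3333 / 5.1424 = -0.0648
  r[A,C] = 4.3333 / (2.3805 · 2.1602) = 4.3333 / 5.1424 = 0.8427
  r[B,B] = 1 (diagonal).
  r[B,C] = -1.3333 / (2.1602 · 2.1602) = -1.3333 / 4.6667 = -0.2857
  r[C,C] = 1 (diagonal).

R is symmetric with unit diagonal. Assembling:

R = [[1, -0.0648, 0.8427],
 [-0.0648, 1, -0.2857],
 [0.8427, -0.2857, 1]]


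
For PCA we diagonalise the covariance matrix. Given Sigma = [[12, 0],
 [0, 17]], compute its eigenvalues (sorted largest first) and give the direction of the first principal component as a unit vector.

Step 1 — characteristic polynomial of 2×2 Sigma:
  det(Sigma - λI) = λ² - trace · λ + det = 0.
  trace = 12 + 17 = 29, det = 12·17 - (0)² = 204.
Step 2 — discriminant:
  Δ = trace² - 4·det = 841 - 816 = 25.
Step 3 — eigenvalues:
  λ = (trace ± √Δ)/2 = (29 ± 5)/2,
  λ_1 = 17,  λ_2 = 12.

Step 4 — unit eigenvector for λ_1: Sigma is diagonal, so its eigenvectors are the coordinate axes. λ_1 = 17 is the diagonal entry on the second coordinate axis, hence
  v_1 = (0, 1) (||v_1|| = 1).

λ_1 = 17,  λ_2 = 12;  v_1 ≈ (0, 1)


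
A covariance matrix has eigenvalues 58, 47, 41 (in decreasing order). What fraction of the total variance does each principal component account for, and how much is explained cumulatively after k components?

Step 1 — total variance = trace(Sigma) = Σ λ_i = 58 + 47 + 41 = 146.

Step 2 — fraction explained by component i = λ_i / Σ λ:
  PC1: 58/146 = 0.3973
  PC2: 47/146 = 0.3219
  PC3: 41/146 = 0.2808

Step 3 — cumulative fraction after k components = (λ_1 + ... + λ_k) / Σ λ:
  k = 1: 58/146 = 0.3973
  k = 2: (58 + 47)/146 = 105/146 = 0.7192
  k = 3: (58 + 47 + 41)/146 = 146/146 = 1

Summary (fraction, with percent):

explained: PC1 0.3973 (39.73%), PC2 0.3219 (32.19%), PC3 0.2808 (28.08%);  cumulative: 0.3973, 0.7192, 1


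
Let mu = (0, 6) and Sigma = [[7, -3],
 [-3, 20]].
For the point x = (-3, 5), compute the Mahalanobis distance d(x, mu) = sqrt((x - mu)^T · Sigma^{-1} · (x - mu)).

Step 1 — centre the observation: (x - mu) = (-3, -1).

Step 2 — invert Sigma. det(Sigma) = 7·20 - (-3)² = 131.
  Sigma^{-1} = (1/det) · [[d, -b], [-b, a]] = [[0.1527, 0.0229],
 [0.0229, 0.0534]].

Step 3 — form the quadratic (x - mu)^T · Sigma^{-1} · (x - mu):
  Sigma^{-1} · (x - mu) = (-0.4809, -0.1221).
  (x - mu)^T · [Sigma^{-1} · (x - mu)] = (-3)·(-0.4809) + (-1)·(-0.1221) = 1.5649.

Step 4 — take square root: d = √(1.5649) ≈ 1.251.

d(x, mu) = √(1.5649) ≈ 1.251


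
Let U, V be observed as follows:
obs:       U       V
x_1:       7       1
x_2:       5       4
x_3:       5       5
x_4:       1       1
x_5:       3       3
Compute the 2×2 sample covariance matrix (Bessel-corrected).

Step 1 — column means:
  mean(U) = (7 + 5 + 5 + 1 + 3) / 5 = 21/5 = 4.2
  mean(V) = (1 + 4 + 5 + 1 + 3) / 5 = 14/5 = 2.8

Step 2 — sample covariance S[i,j] = (1/(n-1)) · Σ_k (x_{k,i} - mean_i) · (x_{k,j} - mean_j), with n-1 = 4.
  S[U,U] = ((2.8)·(2.8) + (0.8)·(0.8) + (0.8)·(0.8) + (-3.2)·(-3.2) + (-1.2)·(-1.2)) / 4 = 20.8/4 = 5.2
  S[U,V] = ((2.8)·(-1.8) + (0.8)·(1.2) + (0.8)·(2.2) + (-3.2)·(-1.8) + (-1.2)·(0.2)) / 4 = 3.2/4 = 0.8
  S[V,V] = ((-1.8)·(-1.8) + (1.2)·(1.2) + (2.2)·(2.2) + (-1.8)·(-1.8) + (0.2)·(0.2)) / 4 = 12.8/4 = 3.2

S is symmetric (S[j,i] = S[i,j]). Assembling:

S = [[5.2, 0.8],
 [0.8, 3.2]]


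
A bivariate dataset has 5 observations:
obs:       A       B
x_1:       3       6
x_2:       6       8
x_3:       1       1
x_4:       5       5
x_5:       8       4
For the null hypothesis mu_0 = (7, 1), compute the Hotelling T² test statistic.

Step 1 — sample mean vector:
  mean(A) = (3 + 6 + 1 + 5 + 8) / 5 = 23/5 = 4.6
  mean(B) = (6 + 8 + 1 + 5 + 4) / 5 = 24/5 = 4.8
  x̄ = (4.6, 4.8),  deviation x̄ - mu_0 = (4.6, 4.8) - (7, 1) = (-2.4, 3.8).

Step 2 — sample covariance matrix, S[i,j] = (1/(n-1)) · Σ_k (x_{k,i} - mean_i) · (x_{k,j} - mean_j), divisor n-1 = 4:
  S[A,A] = ((-1.6)·(-1.6) + (1.4)·(1.4) + (-3.6)·(-3.6) + (0.4)·(0.4) + (3.4)·(3.4)) / 4 = 29.2/4 = 7.3
  S[A,B] = ((-1.6)·(1.2) + (1.4)·(3.2) + (-3.6)·(-3.8) + (0.4)·(0.2) + (3.4)·(-0.8)) / 4 = 13.6/4 = 3.4
  S[B,B] = ((1.2)·(1.2) + (3.2)·(3.2) + (-3.8)·(-3.8) + (0.2)·(0.2) + (-0.8)·(-0.8)) / 4 = 26.8/4 = 6.7
  S = [[7.3, 3.4],
 [3.4, 6.7]].

Step 3 — invert S. det(S) = 7.3·6.7 - (3.4)² = 37.35.
  S^{-1} = (1/det) · [[d, -b], [-b, a]] = [[0.1794, -0.091],
 [-0.091, 0.1954]].

Step 4 — quadratic form (x̄ - mu_0)^T · S^{-1} · (x̄ - mu_0):
  S^{-1} · (x̄ - mu_0) = (-0.7764, 0.9612),
  (x̄ - mu_0)^T · [...] = (-2.4)·(-0.7764) + (3.8)·(0.9612) = 5.5159.

Step 5 — scale by n: T² = 5 · 5.5159 = 27.5797.

T² ≈ 27.5797


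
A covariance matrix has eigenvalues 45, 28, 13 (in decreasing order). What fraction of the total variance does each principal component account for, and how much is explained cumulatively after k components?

Step 1 — total variance = trace(Sigma) = Σ λ_i = 45 + 28 + 13 = 86.

Step 2 — fraction explained by component i = λ_i / Σ λ:
  PC1: 45/86 = 0.5233
  PC2: 28/86 = 0.3256
  PC3: 13/86 = 0.1512

Step 3 — cumulative fraction after k components = (λ_1 + ... + λ_k) / Σ λ:
  k = 1: 45/86 = 0.5233
  k = 2: (45 + 28)/86 = 73/86 = 0.8488
  k = 3: (45 + 28 + 13)/86 = 86/86 = 1

Summary (fraction, with percent):

explained: PC1 0.5233 (52.33%), PC2 0.3256 (32.56%), PC3 0.1512 (15.12%);  cumulative: 0.5233, 0.8488, 1


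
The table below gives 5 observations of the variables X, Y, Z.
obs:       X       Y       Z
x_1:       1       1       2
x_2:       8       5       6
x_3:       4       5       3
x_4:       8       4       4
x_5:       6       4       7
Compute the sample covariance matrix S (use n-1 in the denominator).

Step 1 — column means:
  mean(X) = (1 + 8 + 4 + 8 + 6) / 5 = 27/5 = 5.4
  mean(Y) = (1 + 5 + 5 + 4 + 4) / 5 = 19/5 = 3.8
  mean(Z) = (2 + 6 + 3 + 4 + 7) / 5 = 22/5 = 4.4

Step 2 — sample covariance S[i,j] = (1/(n-1)) · Σ_k (x_{k,i} - mean_i) · (x_{k,j} - mean_j), with n-1 = 4.
  S[X,X] = ((-4.4)·(-4.4) + (2.6)·(2.6) + (-1.4)·(-1.4) + (2.6)·(2.6) + (0.6)·(0.6)) / 4 = 35.2/4 = 8.8
  S[X,Y] = ((-4.4)·(-2.8) + (2.6)·(1.2) + (-1.4)·(1.2) + (2.6)·(0.2) + (0.6)·(0.2)) / 4 = 14.4/4 = 3.6
  S[X,Z] = ((-4.4)·(-2.4) + (2.6)·(1.6) + (-1.4)·(-1.4) + (2.6)·(-0.4) + (0.6)·(2.6)) / 4 = 17.2/4 = 4.3
  S[Y,Y] = ((-2.8)·(-2.8) + (1.2)·(1.2) + (1.2)·(1.2) + (0.2)·(0.2) + (0.2)·(0.2)) / 4 = 10.8/4 = 2.7
  S[Y,Z] = ((-2.8)·(-2.4) + (1.2)·(1.6) + (1.2)·(-1.4) + (0.2)·(-0.4) + (0.2)·(2.6)) / 4 = 7.4/4 = 1.85
  S[Z,Z] = ((-2.4)·(-2.4) + (1.6)·(1.6) + (-1.4)·(-1.4) + (-0.4)·(-0.4) + (2.6)·(2.6)) / 4 = 17.2/4 = 4.3

S is symmetric (S[j,i] = S[i,j]). Assembling:

S = [[8.8, 3.6, 4.3],
 [3.6, 2.7, 1.85],
 [4.3, 1.85, 4.3]]


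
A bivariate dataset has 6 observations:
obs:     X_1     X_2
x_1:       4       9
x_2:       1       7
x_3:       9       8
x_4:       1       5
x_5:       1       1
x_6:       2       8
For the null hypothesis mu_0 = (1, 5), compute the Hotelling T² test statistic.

Step 1 — sample mean vector:
  mean(X_1) = (4 + 1 + 9 + 1 + 1 + 2) / 6 = 18/6 = 3
  mean(X_2) = (9 + 7 + 8 + 5 + 1 + 8) / 6 = 38/6 = 6.3333
  x̄ = (3, 6.3333),  deviation x̄ - mu_0 = (3, 6.3333) - (1, 5) = (2, 1.3333).

Step 2 — sample covariance matrix, S[i,j] = (1/(n-1)) · Σ_k (x_{k,i} - mean_i) · (x_{k,j} - mean_j), divisor n-1 = 5:
  S[X_1,X_1] = ((1)·(1) + (-2)·(-2) + (6)·(6) + (-2)·(-2) + (-2)·(-2) + (-1)·(-1)) / 5 = 50/5 = 10
  S[X_1,X_2] = ((1)·(2.6667) + (-2)·(0.6667) + (6)·(1.6667) + (-2)·(-1.3333) + (-2)·(-5.3333) + (-1)·(1.6667)) / 5 = 23/5 = 4.6
  S[X_2,X_2] = ((2.6667)·(2.6667) + (0.6667)·(0.6667) + (1.6667)·(1.6667) + (-1.3333)·(-1.3333) + (-5.3333)·(-5.3333) + (1.6667)·(1.6667)) / 5 = 43.3333/5 = 8.6667
  S = [[10, 4.6],
 [4.6, 8.6667]].

Step 3 — invert S. det(S) = 10·8.6667 - (4.6)² = 65.5067.
  S^{-1} = (1/det) · [[d, -b], [-b, a]] = [[0.1323, -0.0702],
 [-0.0702, 0.1527]].

Step 4 — quadratic form (x̄ - mu_0)^T · S^{-1} · (x̄ - mu_0):
  S^{-1} · (x̄ - mu_0) = (0.171, 0.0631),
  (x̄ - mu_0)^T · [...] = (2)·(0.171) + (1.3333)·(0.0631) = 0.4261.

Step 5 — scale by n: T² = 6 · 0.4261 = 2.5565.

T² ≈ 2.5565


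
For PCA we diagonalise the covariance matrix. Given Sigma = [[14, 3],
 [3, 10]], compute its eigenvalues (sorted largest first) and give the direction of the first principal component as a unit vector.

Step 1 — characteristic polynomial of 2×2 Sigma:
  det(Sigma - λI) = λ² - trace · λ + det = 0.
  trace = 14 + 10 = 24, det = 14·10 - (3)² = 131.
Step 2 — discriminant:
  Δ = trace² - 4·det = 576 - 524 = 52.
Step 3 — eigenvalues:
  λ = (trace ± √Δ)/2 = (24 ± 7.2111)/2,
  λ_1 = 15.6056,  λ_2 = 8.3944.

Step 4 — unit eigenvector for λ_1: solve (Sigma - λ_1 I)v = 0. First row:
  (14 - 15.6056)·v_x + (3)·v_y = 0, i.e. (-1.6056)·v_x + (3)·v_y = 0,
  so v ∝ (b, λ_1 - a) = (3, 1.6056) = u.
  ||u|| = √((3)² + (1.6056)²) = √(11.5778) ≈ 3.4026,
  v_1 = u/||u|| ≈ (0.8817, 0.4719) (||v_1|| = 1).

λ_1 = 15.6056,  λ_2 = 8.3944;  v_1 ≈ (0.8817, 0.4719)
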